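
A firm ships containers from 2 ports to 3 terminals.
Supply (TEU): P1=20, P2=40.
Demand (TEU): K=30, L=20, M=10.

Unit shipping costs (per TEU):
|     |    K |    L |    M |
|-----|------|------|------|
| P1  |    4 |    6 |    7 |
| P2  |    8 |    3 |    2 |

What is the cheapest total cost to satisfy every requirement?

One minimum-cost allocation:
  P1→K: 20 × 4 = 80
  P2→K: 10 × 8 = 80
  P2→L: 20 × 3 = 60
  P2→M: 10 × 2 = 20
Total = 80 + 80 + 60 + 20 = 240.

240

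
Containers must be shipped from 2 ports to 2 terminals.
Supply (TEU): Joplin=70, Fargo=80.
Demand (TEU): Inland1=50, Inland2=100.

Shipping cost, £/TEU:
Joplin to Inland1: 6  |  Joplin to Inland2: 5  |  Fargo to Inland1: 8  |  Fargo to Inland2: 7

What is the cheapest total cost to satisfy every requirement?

One minimum-cost allocation:
  Joplin→Inland2: 70 × £5 = £350
  Fargo→Inland1: 50 × £8 = £400
  Fargo→Inland2: 30 × £7 = £210
Total = 350 + 400 + 210 = £960.

960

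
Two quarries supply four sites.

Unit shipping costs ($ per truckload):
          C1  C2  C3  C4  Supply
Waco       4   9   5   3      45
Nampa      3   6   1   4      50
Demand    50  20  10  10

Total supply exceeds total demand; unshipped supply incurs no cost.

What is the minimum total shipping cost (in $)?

340

One minimum-cost allocation:
  Waco->C1: 30 × $4 = $120
  Waco->C4: 10 × $3 = $30
  Nampa->C1: 20 × $3 = $60
  Nampa->C2: 20 × $6 = $120
  Nampa->C3: 10 × $1 = $10
Total = 120 + 30 + 60 + 120 + 10 = $340.
(Supply check: Waco ships 40; Nampa ships 50.)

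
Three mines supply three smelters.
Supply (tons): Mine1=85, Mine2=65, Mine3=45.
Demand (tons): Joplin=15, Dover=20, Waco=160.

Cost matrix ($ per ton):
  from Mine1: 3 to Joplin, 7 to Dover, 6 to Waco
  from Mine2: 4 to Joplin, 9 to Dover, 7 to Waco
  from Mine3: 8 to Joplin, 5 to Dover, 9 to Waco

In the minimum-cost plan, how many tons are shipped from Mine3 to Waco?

25

The minimum-cost plan:
  Mine1→Waco: 85 × $6 = $510
  Mine2→Joplin: 15 × $4 = $60
  Mine2→Waco: 50 × $7 = $350
  Mine3→Dover: 20 × $5 = $100
  Mine3→Waco: 25 × $9 = $225
Total cost = $1245.
So Mine3→Waco carries 25 tons.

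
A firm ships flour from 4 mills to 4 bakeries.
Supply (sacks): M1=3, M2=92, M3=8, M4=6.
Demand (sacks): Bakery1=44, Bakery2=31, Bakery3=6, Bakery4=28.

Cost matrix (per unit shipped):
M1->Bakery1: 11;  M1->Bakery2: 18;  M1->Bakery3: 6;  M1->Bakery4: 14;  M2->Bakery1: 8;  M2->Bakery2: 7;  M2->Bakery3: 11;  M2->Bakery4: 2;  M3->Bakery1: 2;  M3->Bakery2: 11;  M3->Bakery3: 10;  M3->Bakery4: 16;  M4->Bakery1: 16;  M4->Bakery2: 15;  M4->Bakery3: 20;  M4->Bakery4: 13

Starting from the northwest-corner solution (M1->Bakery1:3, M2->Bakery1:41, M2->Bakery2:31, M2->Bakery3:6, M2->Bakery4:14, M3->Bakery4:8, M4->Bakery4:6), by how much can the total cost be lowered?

Current plan cost = 3·11 + 41·8 + 31·7 + 6·11 + 14·2 + 8·16 + 6·13 = 878.
Optimal plan:
  M1–Bakery3: 3 × 6 = 18
  M2–Bakery1: 30 × 8 = 240
  M2–Bakery2: 31 × 7 = 217
  M2–Bakery3: 3 × 11 = 33
  M2–Bakery4: 28 × 2 = 56
  M3–Bakery1: 8 × 2 = 16
  M4–Bakery1: 6 × 16 = 96
Optimal cost = 676.
Saving = 878 − 676 = 202.

202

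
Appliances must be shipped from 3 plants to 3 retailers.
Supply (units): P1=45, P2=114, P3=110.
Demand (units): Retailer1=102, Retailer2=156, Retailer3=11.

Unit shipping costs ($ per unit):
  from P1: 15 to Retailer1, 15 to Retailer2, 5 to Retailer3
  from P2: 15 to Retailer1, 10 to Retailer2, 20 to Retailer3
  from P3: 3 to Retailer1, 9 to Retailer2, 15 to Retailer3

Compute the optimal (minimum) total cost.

2083

A cheapest plan:
  P1->Retailer2: 34 units
  P1->Retailer3: 11 units
  P2->Retailer2: 114 units
  P3->Retailer1: 102 units
  P3->Retailer2: 8 units
Total cost = $2083.
(Supply check: P1 ships 45; P2 ships 114; P3 ships 110.)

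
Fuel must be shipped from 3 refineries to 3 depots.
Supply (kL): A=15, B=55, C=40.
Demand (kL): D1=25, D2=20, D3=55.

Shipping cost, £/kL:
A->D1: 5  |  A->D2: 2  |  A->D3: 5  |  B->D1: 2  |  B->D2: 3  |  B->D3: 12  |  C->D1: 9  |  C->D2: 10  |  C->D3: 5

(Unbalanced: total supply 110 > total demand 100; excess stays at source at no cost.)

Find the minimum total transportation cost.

385

One minimum-cost allocation:
  A–D3: 15 kL
  B–D1: 25 kL
  B–D2: 20 kL
  C–D3: 40 kL
Total cost = £385.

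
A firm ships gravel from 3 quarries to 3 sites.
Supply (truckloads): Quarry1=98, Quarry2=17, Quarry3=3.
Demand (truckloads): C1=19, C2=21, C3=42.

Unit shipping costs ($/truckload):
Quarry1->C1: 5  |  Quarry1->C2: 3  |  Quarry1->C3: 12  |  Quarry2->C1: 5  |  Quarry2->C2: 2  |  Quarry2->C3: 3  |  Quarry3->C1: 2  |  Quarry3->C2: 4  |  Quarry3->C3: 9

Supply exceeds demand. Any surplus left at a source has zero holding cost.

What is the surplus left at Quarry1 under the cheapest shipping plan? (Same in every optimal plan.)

36

Minimum-cost shipments:
  Quarry1 to C1: 16 truckloads
  Quarry1 to C2: 21 truckloads
  Quarry1 to C3: 25 truckloads
  Quarry2 to C3: 17 truckloads
  Quarry3 to C1: 3 truckloads
Total cost = $500.
Quarry1 ships 62 of its 98, leaving 36.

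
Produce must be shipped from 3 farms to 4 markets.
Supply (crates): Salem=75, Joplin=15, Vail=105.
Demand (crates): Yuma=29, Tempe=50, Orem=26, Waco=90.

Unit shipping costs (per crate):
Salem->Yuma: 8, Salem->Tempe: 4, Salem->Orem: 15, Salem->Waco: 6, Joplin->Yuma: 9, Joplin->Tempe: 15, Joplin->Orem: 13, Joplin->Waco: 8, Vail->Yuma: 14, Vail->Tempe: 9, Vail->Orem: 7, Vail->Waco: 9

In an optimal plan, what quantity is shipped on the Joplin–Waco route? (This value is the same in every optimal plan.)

The minimum-cost plan:
  Salem–Yuma: 14 × 8 = 112
  Salem–Tempe: 50 × 4 = 200
  Salem–Waco: 11 × 6 = 66
  Joplin–Yuma: 15 × 9 = 135
  Vail–Orem: 26 × 7 = 182
  Vail–Waco: 79 × 9 = 711
Total cost = 1406.
The route Joplin→Waco is not used.

0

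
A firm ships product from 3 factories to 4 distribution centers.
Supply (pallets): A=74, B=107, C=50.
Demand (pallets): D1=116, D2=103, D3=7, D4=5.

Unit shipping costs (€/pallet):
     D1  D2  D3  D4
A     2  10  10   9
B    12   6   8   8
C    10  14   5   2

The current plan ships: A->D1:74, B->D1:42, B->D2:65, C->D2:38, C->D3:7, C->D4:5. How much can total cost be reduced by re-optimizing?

Current plan cost = 74·2 + 42·12 + 65·6 + 38·14 + 7·5 + 5·2 = €1619.
Optimal plan:
  A->D1: 74 × €2 = €148
  B->D1: 4 × €12 = €48
  B->D2: 103 × €6 = €618
  C->D1: 38 × €10 = €380
  C->D3: 7 × €5 = €35
  C->D4: 5 × €2 = €10
Optimal cost = €1239.
Saving = 1619 − 1239 = €380.

380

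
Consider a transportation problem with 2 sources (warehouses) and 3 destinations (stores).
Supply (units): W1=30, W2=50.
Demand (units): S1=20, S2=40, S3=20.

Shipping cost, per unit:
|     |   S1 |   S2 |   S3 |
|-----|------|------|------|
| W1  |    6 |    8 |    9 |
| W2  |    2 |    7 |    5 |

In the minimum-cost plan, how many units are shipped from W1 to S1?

Solving gives:
  W1 to S2: 30 × 8 = 240
  W2 to S1: 20 × 2 = 40
  W2 to S2: 10 × 7 = 70
  W2 to S3: 20 × 5 = 100
Total cost = 450.
The route W1→S1 is not used.

0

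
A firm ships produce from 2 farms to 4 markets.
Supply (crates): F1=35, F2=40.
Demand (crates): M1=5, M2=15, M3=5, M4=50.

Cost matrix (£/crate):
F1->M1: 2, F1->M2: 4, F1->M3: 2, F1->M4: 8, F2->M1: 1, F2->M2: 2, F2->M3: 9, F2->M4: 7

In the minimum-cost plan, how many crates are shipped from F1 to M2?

Solving gives:
  F1->M1: 5 × £2 = £10
  F1->M3: 5 × £2 = £10
  F1->M4: 25 × £8 = £200
  F2->M2: 15 × £2 = £30
  F2->M4: 25 × £7 = £175
Total cost = £425.
The route F1→M2 is not used.

0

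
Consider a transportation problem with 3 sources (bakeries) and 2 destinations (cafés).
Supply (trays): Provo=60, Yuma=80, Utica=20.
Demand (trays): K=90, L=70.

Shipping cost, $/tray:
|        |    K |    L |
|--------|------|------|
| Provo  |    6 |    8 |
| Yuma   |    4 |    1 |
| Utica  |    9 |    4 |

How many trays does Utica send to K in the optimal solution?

Optimal shipments:
  Provo→K: 60 × $6 = $360
  Yuma→K: 30 × $4 = $120
  Yuma→L: 50 × $1 = $50
  Utica→L: 20 × $4 = $80
Total cost = $610.
The route Utica→K is not used.

0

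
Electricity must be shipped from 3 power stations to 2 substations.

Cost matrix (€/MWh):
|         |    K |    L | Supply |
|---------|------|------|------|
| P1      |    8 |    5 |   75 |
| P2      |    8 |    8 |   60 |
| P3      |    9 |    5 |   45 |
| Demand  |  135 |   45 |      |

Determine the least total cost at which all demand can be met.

1305

A cheapest plan:
  P1→K: 75 MWh
  P2→K: 60 MWh
  P3→L: 45 MWh
Total cost = €1305.
(Supply check: P1 ships 75; P2 ships 60; P3 ships 45.)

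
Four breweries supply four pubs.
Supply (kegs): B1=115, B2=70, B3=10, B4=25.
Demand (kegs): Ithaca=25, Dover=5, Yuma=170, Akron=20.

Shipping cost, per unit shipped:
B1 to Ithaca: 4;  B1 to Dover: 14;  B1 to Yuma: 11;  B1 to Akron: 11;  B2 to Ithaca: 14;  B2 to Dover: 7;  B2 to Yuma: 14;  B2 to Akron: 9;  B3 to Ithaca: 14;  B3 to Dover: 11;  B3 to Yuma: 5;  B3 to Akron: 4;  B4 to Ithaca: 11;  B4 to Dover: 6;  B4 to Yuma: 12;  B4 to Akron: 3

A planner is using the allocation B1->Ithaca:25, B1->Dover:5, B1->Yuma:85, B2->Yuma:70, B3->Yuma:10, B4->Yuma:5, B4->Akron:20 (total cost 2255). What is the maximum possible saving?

50

Current plan cost = 25·4 + 5·14 + 85·11 + 70·14 + 10·5 + 5·12 + 20·3 = 2255.
Optimal plan:
  B1→Ithaca: 25 kegs
  B1→Yuma: 90 kegs
  B2→Dover: 5 kegs
  B2→Yuma: 65 kegs
  B3→Yuma: 10 kegs
  B4→Yuma: 5 kegs
  B4→Akron: 20 kegs
Optimal cost = 2205.
Saving = 2255 − 2205 = 50.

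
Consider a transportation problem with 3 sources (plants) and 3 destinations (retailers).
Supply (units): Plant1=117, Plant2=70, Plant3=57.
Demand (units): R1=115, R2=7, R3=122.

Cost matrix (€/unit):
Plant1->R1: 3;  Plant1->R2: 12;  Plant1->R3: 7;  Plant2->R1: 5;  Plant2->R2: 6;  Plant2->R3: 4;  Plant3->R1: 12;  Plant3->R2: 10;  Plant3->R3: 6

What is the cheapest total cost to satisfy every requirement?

One minimum-cost allocation:
  Plant1→R1: 115 × €3 = €345
  Plant1→R3: 2 × €7 = €14
  Plant2→R2: 7 × €6 = €42
  Plant2→R3: 63 × €4 = €252
  Plant3→R3: 57 × €6 = €342
Total = 345 + 14 + 42 + 252 + 342 = €995.

995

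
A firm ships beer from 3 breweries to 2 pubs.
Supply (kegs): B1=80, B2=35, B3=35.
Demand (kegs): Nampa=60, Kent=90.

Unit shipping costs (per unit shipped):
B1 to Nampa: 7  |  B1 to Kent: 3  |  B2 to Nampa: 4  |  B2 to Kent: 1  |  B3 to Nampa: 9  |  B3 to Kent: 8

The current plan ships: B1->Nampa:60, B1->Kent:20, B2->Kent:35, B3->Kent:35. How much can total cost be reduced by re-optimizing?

Current plan cost = 60·7 + 20·3 + 35·1 + 35·8 = 795.
Optimal plan:
  B1→Kent: 80 × 3 = 240
  B2→Nampa: 25 × 4 = 100
  B2→Kent: 10 × 1 = 10
  B3→Nampa: 35 × 9 = 315
Optimal cost = 665.
Saving = 795 − 665 = 130.

130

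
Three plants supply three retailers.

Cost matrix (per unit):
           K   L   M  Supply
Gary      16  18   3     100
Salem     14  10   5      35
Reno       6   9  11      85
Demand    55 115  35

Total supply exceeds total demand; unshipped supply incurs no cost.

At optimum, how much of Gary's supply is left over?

An optimal plan:
  Gary→L: 50 units
  Gary→M: 35 units
  Salem→L: 35 units
  Reno→K: 55 units
  Reno→L: 30 units
Total cost = 1955.
Gary ships 85 of its 100, leaving 15.

15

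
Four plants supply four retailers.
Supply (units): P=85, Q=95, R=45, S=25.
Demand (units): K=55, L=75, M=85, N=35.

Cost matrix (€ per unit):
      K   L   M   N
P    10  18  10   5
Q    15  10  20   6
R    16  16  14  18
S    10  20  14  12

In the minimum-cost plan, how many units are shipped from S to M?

0

Optimal shipments:
  P to K: 30 × €10 = €300
  P to M: 40 × €10 = €400
  P to N: 15 × €5 = €75
  Q to L: 75 × €10 = €750
  Q to N: 20 × €6 = €120
  R to M: 45 × €14 = €630
  S to K: 25 × €10 = €250
Total cost = €2525.
The route S→M is not used.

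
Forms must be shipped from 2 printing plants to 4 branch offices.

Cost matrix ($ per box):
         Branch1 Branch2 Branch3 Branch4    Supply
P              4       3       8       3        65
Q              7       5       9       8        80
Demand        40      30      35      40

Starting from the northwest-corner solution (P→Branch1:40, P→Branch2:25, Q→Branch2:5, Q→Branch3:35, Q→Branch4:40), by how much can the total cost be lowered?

Current plan cost = 40·4 + 25·3 + 5·5 + 35·9 + 40·8 = $895.
Optimal plan:
  P to Branch1: 25 × $4 = $100
  P to Branch4: 40 × $3 = $120
  Q to Branch1: 15 × $7 = $105
  Q to Branch2: 30 × $5 = $150
  Q to Branch3: 35 × $9 = $315
Optimal cost = $790.
Saving = 895 − 790 = $105.

105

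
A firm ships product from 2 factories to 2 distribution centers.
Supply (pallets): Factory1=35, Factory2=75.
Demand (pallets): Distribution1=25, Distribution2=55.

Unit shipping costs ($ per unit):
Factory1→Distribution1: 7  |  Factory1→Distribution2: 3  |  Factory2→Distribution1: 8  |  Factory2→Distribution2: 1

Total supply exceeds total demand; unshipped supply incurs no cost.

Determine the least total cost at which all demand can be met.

A cheapest plan:
  Factory1→Distribution1: 25 pallets
  Factory2→Distribution2: 55 pallets
Total cost = $230.
(Supply check: Factory1 ships 25; Factory2 ships 55.)

230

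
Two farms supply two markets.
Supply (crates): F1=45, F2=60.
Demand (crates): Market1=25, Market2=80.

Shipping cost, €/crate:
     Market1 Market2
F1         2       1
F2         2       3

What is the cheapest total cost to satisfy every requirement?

Optimal allocation:
  F1 to Market2: 45 × €1 = €45
  F2 to Market1: 25 × €2 = €50
  F2 to Market2: 35 × €3 = €105
Total = 45 + 50 + 105 = €200.

200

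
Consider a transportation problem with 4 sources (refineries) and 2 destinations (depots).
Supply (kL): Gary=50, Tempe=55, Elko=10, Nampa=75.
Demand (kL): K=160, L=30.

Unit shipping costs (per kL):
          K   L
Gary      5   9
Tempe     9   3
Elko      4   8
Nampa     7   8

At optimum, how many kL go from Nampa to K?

Optimal shipments:
  Gary->K: 50 kL
  Tempe->K: 25 kL
  Tempe->L: 30 kL
  Elko->K: 10 kL
  Nampa->K: 75 kL
Total cost = 1130.
So Nampa→K carries 75 kL.

75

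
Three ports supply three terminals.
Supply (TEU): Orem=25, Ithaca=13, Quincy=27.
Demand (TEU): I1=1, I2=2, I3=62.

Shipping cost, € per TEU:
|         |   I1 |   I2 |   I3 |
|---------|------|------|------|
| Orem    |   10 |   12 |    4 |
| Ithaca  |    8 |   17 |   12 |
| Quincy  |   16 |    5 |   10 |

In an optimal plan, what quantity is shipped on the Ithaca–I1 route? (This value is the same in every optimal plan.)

1

The minimum-cost plan:
  Orem→I3: 25 × €4 = €100
  Ithaca→I1: 1 × €8 = €8
  Ithaca→I3: 12 × €12 = €144
  Quincy→I2: 2 × €5 = €10
  Quincy→I3: 25 × €10 = €250
Total cost = €512.
So Ithaca→I1 carries 1 TEU.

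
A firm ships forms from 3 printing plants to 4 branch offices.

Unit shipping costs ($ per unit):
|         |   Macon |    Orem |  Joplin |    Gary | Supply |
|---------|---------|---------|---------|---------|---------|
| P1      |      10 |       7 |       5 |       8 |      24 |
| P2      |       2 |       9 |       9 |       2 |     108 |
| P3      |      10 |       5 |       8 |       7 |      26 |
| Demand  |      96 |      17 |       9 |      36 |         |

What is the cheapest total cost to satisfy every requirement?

529

One minimum-cost allocation:
  P1->Joplin: 9 × $5 = $45
  P1->Gary: 15 × $8 = $120
  P2->Macon: 96 × $2 = $192
  P2->Gary: 12 × $2 = $24
  P3->Orem: 17 × $5 = $85
  P3->Gary: 9 × $7 = $63
Total = 45 + 120 + 192 + 24 + 85 + 63 = $529.
(Supply check: P1 ships 24; P2 ships 108; P3 ships 26.)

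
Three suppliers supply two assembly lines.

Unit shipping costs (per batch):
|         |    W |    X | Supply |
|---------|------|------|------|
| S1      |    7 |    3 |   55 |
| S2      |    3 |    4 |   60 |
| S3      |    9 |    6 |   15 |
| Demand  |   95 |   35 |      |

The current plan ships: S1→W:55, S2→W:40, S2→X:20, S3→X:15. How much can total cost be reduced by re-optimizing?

Current plan cost = 55·7 + 40·3 + 20·4 + 15·6 = 675.
Optimal plan:
  S1->W: 20 × 7 = 140
  S1->X: 35 × 3 = 105
  S2->W: 60 × 3 = 180
  S3->W: 15 × 9 = 135
Optimal cost = 560.
Saving = 675 − 560 = 115.

115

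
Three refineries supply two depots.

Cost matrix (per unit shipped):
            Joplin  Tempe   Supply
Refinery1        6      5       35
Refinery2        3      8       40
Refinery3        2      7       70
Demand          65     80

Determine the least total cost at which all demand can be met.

660

One minimum-cost allocation:
  Refinery1–Tempe: 35 kL
  Refinery2–Joplin: 40 kL
  Refinery3–Joplin: 25 kL
  Refinery3–Tempe: 45 kL
Total cost = 660.
(Supply check: Refinery1 ships 35; Refinery2 ships 40; Refinery3 ships 70.)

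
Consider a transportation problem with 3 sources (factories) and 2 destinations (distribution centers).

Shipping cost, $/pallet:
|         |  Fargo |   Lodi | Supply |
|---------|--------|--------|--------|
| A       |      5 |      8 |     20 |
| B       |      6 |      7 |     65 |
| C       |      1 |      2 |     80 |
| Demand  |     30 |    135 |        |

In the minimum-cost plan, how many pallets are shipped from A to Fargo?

20

The minimum-cost plan:
  A->Fargo: 20 × $5 = $100
  B->Fargo: 10 × $6 = $60
  B->Lodi: 55 × $7 = $385
  C->Lodi: 80 × $2 = $160
Total cost = $705.
So A→Fargo carries 20 pallets.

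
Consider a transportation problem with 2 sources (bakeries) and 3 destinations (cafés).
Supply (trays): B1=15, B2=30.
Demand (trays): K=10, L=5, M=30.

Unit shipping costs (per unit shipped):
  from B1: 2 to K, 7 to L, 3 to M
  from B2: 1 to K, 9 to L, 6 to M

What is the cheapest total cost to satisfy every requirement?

190

A cheapest plan:
  B1–M: 15 trays
  B2–K: 10 trays
  B2–L: 5 trays
  B2–M: 15 trays
Total cost = 190.
(Supply check: B1 ships 15; B2 ships 30.)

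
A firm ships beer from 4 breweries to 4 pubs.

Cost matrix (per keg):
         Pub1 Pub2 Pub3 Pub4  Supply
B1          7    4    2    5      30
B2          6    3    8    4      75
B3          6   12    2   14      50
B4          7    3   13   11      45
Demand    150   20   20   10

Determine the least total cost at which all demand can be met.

One minimum-cost allocation:
  B1→Pub1: 10 kegs
  B1→Pub3: 20 kegs
  B2→Pub1: 65 kegs
  B2→Pub4: 10 kegs
  B3→Pub1: 50 kegs
  B4→Pub1: 25 kegs
  B4→Pub2: 20 kegs
Total cost = 1075.
(Supply check: B1 ships 30; B2 ships 75; B3 ships 50; B4 ships 45.)

1075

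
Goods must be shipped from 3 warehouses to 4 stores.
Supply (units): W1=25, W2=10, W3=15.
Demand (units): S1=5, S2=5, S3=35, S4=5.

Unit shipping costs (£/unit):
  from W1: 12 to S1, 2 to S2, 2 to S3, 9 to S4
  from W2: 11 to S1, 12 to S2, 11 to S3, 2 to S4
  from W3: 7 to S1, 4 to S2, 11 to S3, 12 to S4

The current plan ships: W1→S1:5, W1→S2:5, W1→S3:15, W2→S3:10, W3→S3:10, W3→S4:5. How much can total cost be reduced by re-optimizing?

Current plan cost = 5·12 + 5·2 + 15·2 + 10·11 + 10·11 + 5·12 = £380.
Optimal plan:
  W1->S3: 25 × £2 = £50
  W2->S3: 5 × £11 = £55
  W2->S4: 5 × £2 = £10
  W3->S1: 5 × £7 = £35
  W3->S2: 5 × £4 = £20
  W3->S3: 5 × £11 = £55
Optimal cost = £225.
Saving = 380 − 225 = £155.

155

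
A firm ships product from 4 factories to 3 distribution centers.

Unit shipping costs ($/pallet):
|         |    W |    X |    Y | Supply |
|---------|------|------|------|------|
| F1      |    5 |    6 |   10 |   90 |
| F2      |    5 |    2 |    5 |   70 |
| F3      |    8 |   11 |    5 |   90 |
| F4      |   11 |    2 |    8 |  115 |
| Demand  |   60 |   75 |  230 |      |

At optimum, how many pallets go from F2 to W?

0

Optimal shipments:
  F1 to W: 60 pallets
  F1 to Y: 30 pallets
  F2 to Y: 70 pallets
  F3 to Y: 90 pallets
  F4 to X: 75 pallets
  F4 to Y: 40 pallets
Total cost = $1870.
The route F2→W is not used.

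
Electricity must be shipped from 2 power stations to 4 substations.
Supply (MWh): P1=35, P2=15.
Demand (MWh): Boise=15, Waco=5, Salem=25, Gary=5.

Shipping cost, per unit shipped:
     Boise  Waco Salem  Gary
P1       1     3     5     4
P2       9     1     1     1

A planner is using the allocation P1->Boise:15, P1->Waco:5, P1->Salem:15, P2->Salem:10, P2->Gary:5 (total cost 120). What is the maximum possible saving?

5

Current plan cost = 15·1 + 5·3 + 15·5 + 10·1 + 5·1 = 120.
Optimal plan:
  P1–Boise: 15 MWh
  P1–Waco: 5 MWh
  P1–Salem: 10 MWh
  P1–Gary: 5 MWh
  P2–Salem: 15 MWh
Optimal cost = 115.
Saving = 120 − 115 = 5.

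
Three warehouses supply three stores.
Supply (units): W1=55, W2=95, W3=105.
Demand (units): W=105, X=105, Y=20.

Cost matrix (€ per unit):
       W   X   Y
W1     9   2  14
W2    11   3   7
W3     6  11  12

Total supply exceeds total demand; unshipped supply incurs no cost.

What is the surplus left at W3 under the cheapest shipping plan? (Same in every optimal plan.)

An optimal plan:
  W1->X: 55 units
  W2->X: 50 units
  W2->Y: 20 units
  W3->W: 105 units
Total cost = €1030.
W3 ships 105 of its 105, leaving 0.

0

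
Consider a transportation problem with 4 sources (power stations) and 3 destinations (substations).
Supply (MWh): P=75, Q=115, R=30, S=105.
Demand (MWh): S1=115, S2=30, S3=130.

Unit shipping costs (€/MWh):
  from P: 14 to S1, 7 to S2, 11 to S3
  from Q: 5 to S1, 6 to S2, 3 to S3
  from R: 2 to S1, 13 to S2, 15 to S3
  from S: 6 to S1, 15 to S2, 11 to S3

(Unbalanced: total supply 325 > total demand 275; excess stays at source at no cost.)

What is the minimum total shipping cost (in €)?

A cheapest plan:
  P->S2: 30 × €7 = €210
  P->S3: 15 × €11 = €165
  Q->S3: 115 × €3 = €345
  R->S1: 30 × €2 = €60
  S->S1: 85 × €6 = €510
Total = 210 + 165 + 345 + 60 + 510 = €1290.

1290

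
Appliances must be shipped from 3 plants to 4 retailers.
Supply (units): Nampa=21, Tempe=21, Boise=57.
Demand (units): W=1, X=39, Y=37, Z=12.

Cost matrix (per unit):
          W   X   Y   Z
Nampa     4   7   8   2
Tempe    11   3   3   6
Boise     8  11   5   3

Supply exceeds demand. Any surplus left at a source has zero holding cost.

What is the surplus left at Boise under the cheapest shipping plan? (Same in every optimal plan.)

10

An optimal plan:
  Nampa–W: 1 × 4 = 4
  Nampa–X: 18 × 7 = 126
  Nampa–Z: 2 × 2 = 4
  Tempe–X: 21 × 3 = 63
  Boise–Y: 37 × 5 = 185
  Boise–Z: 10 × 3 = 30
Total cost = 412.
Boise ships 47 of its 57, leaving 10.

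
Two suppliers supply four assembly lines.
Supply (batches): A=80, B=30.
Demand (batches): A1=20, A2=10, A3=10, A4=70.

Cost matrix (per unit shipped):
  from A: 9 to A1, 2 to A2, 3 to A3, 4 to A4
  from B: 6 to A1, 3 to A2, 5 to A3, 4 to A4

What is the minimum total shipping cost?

450

A cheapest plan:
  A–A2: 10 × 2 = 20
  A–A3: 10 × 3 = 30
  A–A4: 60 × 4 = 240
  B–A1: 20 × 6 = 120
  B–A4: 10 × 4 = 40
Total = 20 + 30 + 240 + 120 + 40 = 450.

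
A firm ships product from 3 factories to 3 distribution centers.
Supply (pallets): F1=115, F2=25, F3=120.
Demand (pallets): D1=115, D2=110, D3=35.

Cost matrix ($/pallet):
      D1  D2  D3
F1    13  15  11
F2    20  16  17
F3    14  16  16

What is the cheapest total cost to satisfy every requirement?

3675

Optimal allocation:
  F1→D2: 80 pallets
  F1→D3: 35 pallets
  F2→D2: 25 pallets
  F3→D1: 115 pallets
  F3→D2: 5 pallets
Total cost = $3675.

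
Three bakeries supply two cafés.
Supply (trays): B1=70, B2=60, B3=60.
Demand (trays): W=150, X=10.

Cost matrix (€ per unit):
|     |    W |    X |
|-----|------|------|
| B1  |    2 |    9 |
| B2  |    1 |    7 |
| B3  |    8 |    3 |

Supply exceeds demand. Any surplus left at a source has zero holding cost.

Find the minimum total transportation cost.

390

An optimal shipping plan:
  B1 to W: 70 × €2 = €140
  B2 to W: 60 × €1 = €60
  B3 to W: 20 × €8 = €160
  B3 to X: 10 × €3 = €30
Total = 140 + 60 + 160 + 30 = €390.
(Supply check: B1 ships 70; B2 ships 60; B3 ships 30.)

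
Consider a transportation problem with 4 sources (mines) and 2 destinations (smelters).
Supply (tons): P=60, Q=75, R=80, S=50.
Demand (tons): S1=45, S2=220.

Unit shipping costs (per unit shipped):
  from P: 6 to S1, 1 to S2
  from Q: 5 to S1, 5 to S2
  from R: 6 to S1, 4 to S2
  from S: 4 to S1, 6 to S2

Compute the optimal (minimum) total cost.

Optimal allocation:
  P->S2: 60 × 1 = 60
  Q->S2: 75 × 5 = 375
  R->S2: 80 × 4 = 320
  S->S1: 45 × 4 = 180
  S->S2: 5 × 6 = 30
Total = 60 + 375 + 320 + 180 + 30 = 965.

965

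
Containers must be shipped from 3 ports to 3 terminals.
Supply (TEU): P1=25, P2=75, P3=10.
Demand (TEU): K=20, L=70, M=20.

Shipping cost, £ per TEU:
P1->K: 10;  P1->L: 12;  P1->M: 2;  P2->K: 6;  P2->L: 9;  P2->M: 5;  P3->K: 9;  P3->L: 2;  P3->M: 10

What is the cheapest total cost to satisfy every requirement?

An optimal shipping plan:
  P1→L: 5 × £12 = £60
  P1→M: 20 × £2 = £40
  P2→K: 20 × £6 = £120
  P2→L: 55 × £9 = £495
  P3→L: 10 × £2 = £20
Total = 60 + 40 + 120 + 495 + 20 = £735.

735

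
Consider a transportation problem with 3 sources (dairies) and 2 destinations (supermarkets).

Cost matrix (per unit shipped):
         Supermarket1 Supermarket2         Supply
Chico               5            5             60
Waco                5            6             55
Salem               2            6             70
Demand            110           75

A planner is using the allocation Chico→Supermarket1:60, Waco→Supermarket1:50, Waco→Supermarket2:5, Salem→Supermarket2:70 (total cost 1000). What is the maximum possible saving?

Current plan cost = 60·5 + 50·5 + 5·6 + 70·6 = 1000.
Optimal plan:
  Chico→Supermarket2: 60 crates
  Waco→Supermarket1: 40 crates
  Waco→Supermarket2: 15 crates
  Salem→Supermarket1: 70 crates
Optimal cost = 730.
Saving = 1000 − 730 = 270.

270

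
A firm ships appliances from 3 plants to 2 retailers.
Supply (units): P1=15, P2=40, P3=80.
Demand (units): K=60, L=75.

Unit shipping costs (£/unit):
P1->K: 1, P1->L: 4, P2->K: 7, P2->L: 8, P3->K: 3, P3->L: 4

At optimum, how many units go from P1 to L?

Optimal shipments:
  P1–K: 15 × £1 = £15
  P2–K: 40 × £7 = £280
  P3–K: 5 × £3 = £15
  P3–L: 75 × £4 = £300
Total cost = £610.
The route P1→L is not used.

0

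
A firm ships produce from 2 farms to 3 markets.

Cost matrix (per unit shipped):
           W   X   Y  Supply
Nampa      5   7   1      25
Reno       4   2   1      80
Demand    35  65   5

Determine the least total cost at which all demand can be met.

A cheapest plan:
  Nampa–W: 20 × 5 = 100
  Nampa–Y: 5 × 1 = 5
  Reno–W: 15 × 4 = 60
  Reno–X: 65 × 2 = 130
Total = 100 + 5 + 60 + 130 = 295.
(Supply check: Nampa ships 25; Reno ships 80.)

295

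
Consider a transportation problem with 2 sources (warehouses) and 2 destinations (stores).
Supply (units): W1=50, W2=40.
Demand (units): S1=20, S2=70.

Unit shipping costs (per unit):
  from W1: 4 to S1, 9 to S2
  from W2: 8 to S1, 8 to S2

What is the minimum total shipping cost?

An optimal shipping plan:
  W1→S1: 20 × 4 = 80
  W1→S2: 30 × 9 = 270
  W2→S2: 40 × 8 = 320
Total = 80 + 270 + 320 = 670.
(Supply check: W1 ships 50; W2 ships 40.)

670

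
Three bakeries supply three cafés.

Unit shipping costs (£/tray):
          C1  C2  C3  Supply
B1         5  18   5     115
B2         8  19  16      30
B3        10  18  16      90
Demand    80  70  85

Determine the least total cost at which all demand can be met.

Optimal allocation:
  B1–C1: 30 × £5 = £150
  B1–C3: 85 × £5 = £425
  B2–C1: 30 × £8 = £240
  B3–C1: 20 × £10 = £200
  B3–C2: 70 × £18 = £1260
Total = 150 + 425 + 240 + 200 + 1260 = £2275.

2275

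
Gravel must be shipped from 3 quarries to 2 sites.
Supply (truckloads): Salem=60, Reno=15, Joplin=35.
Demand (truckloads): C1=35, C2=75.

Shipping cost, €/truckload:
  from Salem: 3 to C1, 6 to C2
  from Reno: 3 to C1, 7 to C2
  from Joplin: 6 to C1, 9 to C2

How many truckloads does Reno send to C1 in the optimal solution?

The minimum-cost plan:
  Salem to C1: 20 × €3 = €60
  Salem to C2: 40 × €6 = €240
  Reno to C1: 15 × €3 = €45
  Joplin to C2: 35 × €9 = €315
Total cost = €660.
So Reno→C1 carries 15 truckloads.

15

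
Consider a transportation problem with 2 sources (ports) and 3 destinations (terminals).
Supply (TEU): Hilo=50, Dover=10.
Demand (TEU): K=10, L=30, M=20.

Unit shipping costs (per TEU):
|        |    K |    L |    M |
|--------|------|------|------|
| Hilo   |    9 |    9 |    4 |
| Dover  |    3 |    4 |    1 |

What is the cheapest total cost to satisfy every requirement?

380

An optimal shipping plan:
  Hilo->L: 30 TEU
  Hilo->M: 20 TEU
  Dover->K: 10 TEU
Total cost = 380.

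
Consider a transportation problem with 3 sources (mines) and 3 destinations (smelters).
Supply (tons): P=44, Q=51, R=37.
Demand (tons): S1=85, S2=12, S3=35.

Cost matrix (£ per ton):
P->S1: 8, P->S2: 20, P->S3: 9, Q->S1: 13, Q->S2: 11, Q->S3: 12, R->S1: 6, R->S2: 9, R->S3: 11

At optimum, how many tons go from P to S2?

0

The minimum-cost plan:
  P→S1: 44 × £8 = £352
  Q→S1: 4 × £13 = £52
  Q→S2: 12 × £11 = £132
  Q→S3: 35 × £12 = £420
  R→S1: 37 × £6 = £222
Total cost = £1178.
The route P→S2 is not used.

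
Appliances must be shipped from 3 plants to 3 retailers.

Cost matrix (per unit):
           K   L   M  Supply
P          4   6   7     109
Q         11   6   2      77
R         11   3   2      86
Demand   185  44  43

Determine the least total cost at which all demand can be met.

A cheapest plan:
  P→K: 109 × 4 = 436
  Q→K: 34 × 11 = 374
  Q→M: 43 × 2 = 86
  R→K: 42 × 11 = 462
  R→L: 44 × 3 = 132
Total = 436 + 374 + 86 + 462 + 132 = 1490.
(Supply check: P ships 109; Q ships 77; R ships 86.)

1490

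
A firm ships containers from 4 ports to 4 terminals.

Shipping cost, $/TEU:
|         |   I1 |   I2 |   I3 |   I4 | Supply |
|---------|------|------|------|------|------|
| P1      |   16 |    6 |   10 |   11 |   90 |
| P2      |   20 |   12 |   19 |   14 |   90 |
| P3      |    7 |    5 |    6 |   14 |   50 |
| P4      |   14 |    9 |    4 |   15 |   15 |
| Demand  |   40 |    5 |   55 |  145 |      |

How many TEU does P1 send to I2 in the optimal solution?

5

The minimum-cost plan:
  P1 to I2: 5 × $6 = $30
  P1 to I3: 30 × $10 = $300
  P1 to I4: 55 × $11 = $605
  P2 to I4: 90 × $14 = $1260
  P3 to I1: 40 × $7 = $280
  P3 to I3: 10 × $6 = $60
  P4 to I3: 15 × $4 = $60
Total cost = $2595.
So P1→I2 carries 5 TEU.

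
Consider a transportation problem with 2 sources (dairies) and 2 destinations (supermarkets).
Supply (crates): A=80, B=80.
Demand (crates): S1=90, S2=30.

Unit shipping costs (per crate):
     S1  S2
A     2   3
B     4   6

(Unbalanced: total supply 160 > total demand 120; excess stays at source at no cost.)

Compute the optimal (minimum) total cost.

An optimal shipping plan:
  A->S1: 50 crates
  A->S2: 30 crates
  B->S1: 40 crates
Total cost = 350.
(Supply check: A ships 80; B ships 40.)

350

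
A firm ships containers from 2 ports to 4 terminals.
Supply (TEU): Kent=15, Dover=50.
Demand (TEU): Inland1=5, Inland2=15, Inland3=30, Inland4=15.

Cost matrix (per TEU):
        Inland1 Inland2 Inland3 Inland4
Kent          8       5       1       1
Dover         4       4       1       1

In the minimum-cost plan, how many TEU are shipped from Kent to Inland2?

Solving gives:
  Kent->Inland3: 15 × 1 = 15
  Dover->Inland1: 5 × 4 = 20
  Dover->Inland2: 15 × 4 = 60
  Dover->Inland3: 15 × 1 = 15
  Dover->Inland4: 15 × 1 = 15
Total cost = 125.
The route Kent→Inland2 is not used.

0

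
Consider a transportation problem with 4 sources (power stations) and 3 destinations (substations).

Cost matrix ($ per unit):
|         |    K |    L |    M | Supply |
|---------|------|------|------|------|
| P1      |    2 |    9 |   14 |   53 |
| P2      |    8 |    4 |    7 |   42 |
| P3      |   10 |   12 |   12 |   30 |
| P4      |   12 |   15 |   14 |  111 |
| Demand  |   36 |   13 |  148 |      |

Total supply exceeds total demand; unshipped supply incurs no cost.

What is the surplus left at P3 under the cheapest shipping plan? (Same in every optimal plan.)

An optimal plan:
  P1 to K: 36 × $2 = $72
  P1 to L: 13 × $9 = $117
  P1 to M: 4 × $14 = $56
  P2 to M: 42 × $7 = $294
  P3 to M: 30 × $12 = $360
  P4 to M: 72 × $14 = $1008
Total cost = $1907.
P3 ships 30 of its 30, leaving 0.

0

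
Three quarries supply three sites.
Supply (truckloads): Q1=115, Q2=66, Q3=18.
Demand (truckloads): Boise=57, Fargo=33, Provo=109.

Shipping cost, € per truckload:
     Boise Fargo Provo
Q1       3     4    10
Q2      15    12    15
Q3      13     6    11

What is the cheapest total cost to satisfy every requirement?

An optimal shipping plan:
  Q1 to Boise: 57 truckloads
  Q1 to Fargo: 33 truckloads
  Q1 to Provo: 25 truckloads
  Q2 to Provo: 66 truckloads
  Q3 to Provo: 18 truckloads
Total cost = €1741.

1741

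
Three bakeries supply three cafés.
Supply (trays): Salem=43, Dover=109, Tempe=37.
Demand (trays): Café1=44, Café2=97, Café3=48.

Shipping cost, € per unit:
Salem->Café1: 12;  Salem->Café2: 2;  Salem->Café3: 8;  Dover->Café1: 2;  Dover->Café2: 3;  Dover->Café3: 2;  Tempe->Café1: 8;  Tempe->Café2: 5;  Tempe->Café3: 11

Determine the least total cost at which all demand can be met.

A cheapest plan:
  Salem–Café2: 43 × €2 = €86
  Dover–Café1: 44 × €2 = €88
  Dover–Café2: 17 × €3 = €51
  Dover–Café3: 48 × €2 = €96
  Tempe–Café2: 37 × €5 = €185
Total = 86 + 88 + 51 + 96 + 185 = €506.

506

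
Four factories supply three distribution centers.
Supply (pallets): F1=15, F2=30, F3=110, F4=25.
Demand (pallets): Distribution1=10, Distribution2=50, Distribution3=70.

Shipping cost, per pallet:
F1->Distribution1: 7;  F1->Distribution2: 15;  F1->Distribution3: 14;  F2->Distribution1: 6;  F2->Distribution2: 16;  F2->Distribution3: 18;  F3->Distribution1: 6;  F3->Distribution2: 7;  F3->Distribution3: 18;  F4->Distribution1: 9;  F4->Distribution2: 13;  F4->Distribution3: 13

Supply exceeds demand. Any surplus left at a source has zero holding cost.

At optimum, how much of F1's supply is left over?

0

An optimal plan:
  F1–Distribution3: 15 pallets
  F3–Distribution1: 10 pallets
  F3–Distribution2: 50 pallets
  F3–Distribution3: 30 pallets
  F4–Distribution3: 25 pallets
Total cost = 1485.
F1 ships 15 of its 15, leaving 0.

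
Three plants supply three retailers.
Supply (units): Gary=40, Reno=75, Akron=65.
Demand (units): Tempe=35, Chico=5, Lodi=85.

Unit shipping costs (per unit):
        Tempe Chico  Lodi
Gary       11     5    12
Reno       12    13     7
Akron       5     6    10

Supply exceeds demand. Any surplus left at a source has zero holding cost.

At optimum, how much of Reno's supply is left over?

An optimal plan:
  Gary–Chico: 5 × 5 = 25
  Reno–Lodi: 75 × 7 = 525
  Akron–Tempe: 35 × 5 = 175
  Akron–Lodi: 10 × 10 = 100
Total cost = 825.
Reno ships 75 of its 75, leaving 0.

0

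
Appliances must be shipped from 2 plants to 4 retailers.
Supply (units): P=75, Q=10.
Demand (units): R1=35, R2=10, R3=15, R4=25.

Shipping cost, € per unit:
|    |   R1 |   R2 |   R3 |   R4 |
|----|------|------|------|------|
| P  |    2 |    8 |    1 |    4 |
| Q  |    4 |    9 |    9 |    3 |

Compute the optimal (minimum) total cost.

255

An optimal shipping plan:
  P->R1: 35 × €2 = €70
  P->R2: 10 × €8 = €80
  P->R3: 15 × €1 = €15
  P->R4: 15 × €4 = €60
  Q->R4: 10 × €3 = €30
Total = 70 + 80 + 15 + 60 + 30 = €255.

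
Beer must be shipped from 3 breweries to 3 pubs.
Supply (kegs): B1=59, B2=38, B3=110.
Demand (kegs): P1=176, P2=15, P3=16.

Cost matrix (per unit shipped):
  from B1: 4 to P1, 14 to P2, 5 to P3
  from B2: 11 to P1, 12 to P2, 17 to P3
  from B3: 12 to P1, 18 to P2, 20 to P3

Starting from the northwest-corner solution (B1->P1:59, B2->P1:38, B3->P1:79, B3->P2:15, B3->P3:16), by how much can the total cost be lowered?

Current plan cost = 59·4 + 38·11 + 79·12 + 15·18 + 16·20 = 2192.
Optimal plan:
  B1–P1: 43 × 4 = 172
  B1–P3: 16 × 5 = 80
  B2–P1: 23 × 11 = 253
  B2–P2: 15 × 12 = 180
  B3–P1: 110 × 12 = 1320
Optimal cost = 2005.
Saving = 2192 − 2005 = 187.

187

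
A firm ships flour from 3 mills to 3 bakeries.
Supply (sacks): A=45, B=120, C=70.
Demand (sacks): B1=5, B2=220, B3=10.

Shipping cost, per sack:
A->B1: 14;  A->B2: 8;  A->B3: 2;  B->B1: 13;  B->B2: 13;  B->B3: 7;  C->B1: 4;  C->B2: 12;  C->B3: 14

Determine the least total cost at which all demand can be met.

An optimal shipping plan:
  A->B2: 45 × 8 = 360
  B->B2: 110 × 13 = 1430
  B->B3: 10 × 7 = 70
  C->B1: 5 × 4 = 20
  C->B2: 65 × 12 = 780
Total = 360 + 1430 + 70 + 20 + 780 = 2660.
(Supply check: A ships 45; B ships 120; C ships 70.)

2660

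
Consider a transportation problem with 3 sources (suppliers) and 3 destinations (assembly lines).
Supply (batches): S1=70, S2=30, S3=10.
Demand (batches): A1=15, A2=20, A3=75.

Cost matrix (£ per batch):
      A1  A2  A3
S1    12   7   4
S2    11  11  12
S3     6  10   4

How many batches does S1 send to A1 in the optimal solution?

Optimal shipments:
  S1 to A3: 70 × £4 = £280
  S2 to A1: 10 × £11 = £110
  S2 to A2: 20 × £11 = £220
  S3 to A1: 5 × £6 = £30
  S3 to A3: 5 × £4 = £20
Total cost = £660.
The route S1→A1 is not used.

0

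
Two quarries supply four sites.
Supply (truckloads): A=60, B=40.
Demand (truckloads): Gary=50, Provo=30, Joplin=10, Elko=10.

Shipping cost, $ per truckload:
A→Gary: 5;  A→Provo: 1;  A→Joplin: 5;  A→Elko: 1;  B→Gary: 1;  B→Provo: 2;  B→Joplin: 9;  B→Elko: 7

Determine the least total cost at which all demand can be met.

One minimum-cost allocation:
  A→Gary: 10 × $5 = $50
  A→Provo: 30 × $1 = $30
  A→Joplin: 10 × $5 = $50
  A→Elko: 10 × $1 = $10
  B→Gary: 40 × $1 = $40
Total = 50 + 30 + 50 + 10 + 40 = $180.

180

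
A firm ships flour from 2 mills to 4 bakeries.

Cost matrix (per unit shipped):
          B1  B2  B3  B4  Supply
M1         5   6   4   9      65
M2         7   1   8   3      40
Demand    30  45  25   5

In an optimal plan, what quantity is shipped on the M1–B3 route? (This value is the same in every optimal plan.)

The minimum-cost plan:
  M1→B1: 30 × 5 = 150
  M1→B2: 10 × 6 = 60
  M1→B3: 25 × 4 = 100
  M2→B2: 35 × 1 = 35
  M2→B4: 5 × 3 = 15
Total cost = 360.
So M1→B3 carries 25 sacks.

25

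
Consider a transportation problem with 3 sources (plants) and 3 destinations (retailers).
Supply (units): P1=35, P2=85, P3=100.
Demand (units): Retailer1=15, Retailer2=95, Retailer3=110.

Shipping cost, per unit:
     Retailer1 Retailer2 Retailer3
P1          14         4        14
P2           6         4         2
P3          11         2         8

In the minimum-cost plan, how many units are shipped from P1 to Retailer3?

0

The minimum-cost plan:
  P1–Retailer2: 35 × 4 = 140
  P2–Retailer3: 85 × 2 = 170
  P3–Retailer1: 15 × 11 = 165
  P3–Retailer2: 60 × 2 = 120
  P3–Retailer3: 25 × 8 = 200
Total cost = 795.
The route P1→Retailer3 is not used.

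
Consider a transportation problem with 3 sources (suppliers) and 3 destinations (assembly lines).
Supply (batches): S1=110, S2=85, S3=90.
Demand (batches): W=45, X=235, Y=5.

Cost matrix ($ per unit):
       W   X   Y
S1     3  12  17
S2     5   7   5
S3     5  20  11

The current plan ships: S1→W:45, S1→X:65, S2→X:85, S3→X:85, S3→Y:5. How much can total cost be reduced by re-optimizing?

Current plan cost = 45·3 + 65·12 + 85·7 + 85·20 + 5·11 = $3265.
Optimal plan:
  S1–X: 110 batches
  S2–X: 85 batches
  S3–W: 45 batches
  S3–X: 40 batches
  S3–Y: 5 batches
Optimal cost = $2995.
Saving = 3265 − 2995 = $270.

270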